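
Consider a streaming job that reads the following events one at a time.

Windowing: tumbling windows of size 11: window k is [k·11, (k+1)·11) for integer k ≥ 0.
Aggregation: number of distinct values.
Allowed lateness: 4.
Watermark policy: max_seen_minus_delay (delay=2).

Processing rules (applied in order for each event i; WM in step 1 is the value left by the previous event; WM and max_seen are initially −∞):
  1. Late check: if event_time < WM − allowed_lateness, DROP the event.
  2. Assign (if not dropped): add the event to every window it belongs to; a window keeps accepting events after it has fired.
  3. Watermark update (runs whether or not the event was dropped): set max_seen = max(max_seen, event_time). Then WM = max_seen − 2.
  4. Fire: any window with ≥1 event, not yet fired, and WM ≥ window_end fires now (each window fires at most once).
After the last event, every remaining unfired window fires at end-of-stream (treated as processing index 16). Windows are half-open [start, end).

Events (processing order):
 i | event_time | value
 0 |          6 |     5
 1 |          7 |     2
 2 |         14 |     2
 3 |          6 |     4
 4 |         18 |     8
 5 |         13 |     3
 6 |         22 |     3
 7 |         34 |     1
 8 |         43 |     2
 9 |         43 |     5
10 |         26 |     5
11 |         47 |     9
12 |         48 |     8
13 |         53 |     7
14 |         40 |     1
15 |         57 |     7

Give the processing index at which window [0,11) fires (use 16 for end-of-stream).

2

i=0 t=6 v=5: → [0,11); WM=4
i=1 t=7 v=2: → [0,11); WM=5
i=2 t=14 v=2: → [11,22); WM=12; [0,11) fires=2
i=3 t=6 v=4: DROP (t<12-4); WM=12
i=4 t=18 v=8: → [11,22); WM=16
i=5 t=13 v=3: → [11,22); WM=16
i=6 t=22 v=3: → [22,33); WM=20
i=7 t=34 v=1: → [33,44); WM=32; [11,22) fires=3
i=8 t=43 v=2: → [33,44); WM=41; [22,33) fires=1
i=9 t=43 v=5: → [33,44); WM=41
i=10 t=26 v=5: DROP (t<41-4); WM=41
i=11 t=47 v=9: → [44,55); WM=45; [33,44) fires=3
i=12 t=48 v=8: → [44,55); WM=46
i=13 t=53 v=7: → [44,55); WM=51
i=14 t=40 v=1: DROP (t<51-4); WM=51
i=15 t=57 v=7: → [55,66); WM=55; [44,55) fires=3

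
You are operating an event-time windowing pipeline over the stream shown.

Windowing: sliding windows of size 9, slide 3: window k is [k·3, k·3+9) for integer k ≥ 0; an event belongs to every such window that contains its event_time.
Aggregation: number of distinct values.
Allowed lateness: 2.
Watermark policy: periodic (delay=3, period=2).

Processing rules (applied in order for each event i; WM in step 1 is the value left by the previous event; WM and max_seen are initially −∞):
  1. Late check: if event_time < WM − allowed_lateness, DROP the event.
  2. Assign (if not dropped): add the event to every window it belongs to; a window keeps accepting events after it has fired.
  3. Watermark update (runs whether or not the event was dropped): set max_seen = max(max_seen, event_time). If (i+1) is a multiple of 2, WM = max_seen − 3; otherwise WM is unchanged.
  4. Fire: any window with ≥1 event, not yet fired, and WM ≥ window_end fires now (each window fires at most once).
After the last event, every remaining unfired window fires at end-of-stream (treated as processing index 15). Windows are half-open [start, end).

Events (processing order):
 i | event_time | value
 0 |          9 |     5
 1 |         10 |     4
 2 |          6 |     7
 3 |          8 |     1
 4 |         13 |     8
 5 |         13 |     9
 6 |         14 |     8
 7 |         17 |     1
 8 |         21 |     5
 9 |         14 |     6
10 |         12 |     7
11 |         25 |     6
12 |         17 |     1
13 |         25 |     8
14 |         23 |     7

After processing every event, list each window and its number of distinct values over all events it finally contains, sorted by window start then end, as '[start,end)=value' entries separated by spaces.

[0,9)=2 [3,12)=4 [6,15)=7 [9,18)=6 [12,21)=4 [15,24)=3 [18,27)=4 [21,30)=4 [24,33)=2

i=0 t=9 v=5: → [9,18),[6,15),[3,12); WM=−∞
i=1 t=10 v=4: → [9,18),[6,15),[3,12); WM=7
i=2 t=6 v=7: → [6,15),[3,12),[0,9); WM=7
i=3 t=8 v=1: → [6,15),[3,12),[0,9); WM=7
i=4 t=13 v=8: → [12,21),[9,18),[6,15); WM=7
i=5 t=13 v=9: → [12,21),[9,18),[6,15); WM=10; [0,9) fires=2
i=6 t=14 v=8: → [12,21),[9,18),[6,15); WM=10
i=7 t=17 v=1: → [15,24),[12,21),[9,18); WM=14; [3,12) fires=4
i=8 t=21 v=5: → [21,30),[18,27),[15,24); WM=14
i=9 t=14 v=6: → [12,21),[9,18),[6,15); WM=18; [6,15) fires=7 [9,18) fires=6
i=10 t=12 v=7: DROP (t<18-2); WM=18
i=11 t=25 v=6: → [24,33),[21,30),[18,27); WM=22; [12,21) fires=4
i=12 t=17 v=1: DROP (t<22-2); WM=22
i=13 t=25 v=8: → [24,33),[21,30),[18,27); WM=22
i=14 t=23 v=7: → [21,30),[18,27),[15,24); WM=22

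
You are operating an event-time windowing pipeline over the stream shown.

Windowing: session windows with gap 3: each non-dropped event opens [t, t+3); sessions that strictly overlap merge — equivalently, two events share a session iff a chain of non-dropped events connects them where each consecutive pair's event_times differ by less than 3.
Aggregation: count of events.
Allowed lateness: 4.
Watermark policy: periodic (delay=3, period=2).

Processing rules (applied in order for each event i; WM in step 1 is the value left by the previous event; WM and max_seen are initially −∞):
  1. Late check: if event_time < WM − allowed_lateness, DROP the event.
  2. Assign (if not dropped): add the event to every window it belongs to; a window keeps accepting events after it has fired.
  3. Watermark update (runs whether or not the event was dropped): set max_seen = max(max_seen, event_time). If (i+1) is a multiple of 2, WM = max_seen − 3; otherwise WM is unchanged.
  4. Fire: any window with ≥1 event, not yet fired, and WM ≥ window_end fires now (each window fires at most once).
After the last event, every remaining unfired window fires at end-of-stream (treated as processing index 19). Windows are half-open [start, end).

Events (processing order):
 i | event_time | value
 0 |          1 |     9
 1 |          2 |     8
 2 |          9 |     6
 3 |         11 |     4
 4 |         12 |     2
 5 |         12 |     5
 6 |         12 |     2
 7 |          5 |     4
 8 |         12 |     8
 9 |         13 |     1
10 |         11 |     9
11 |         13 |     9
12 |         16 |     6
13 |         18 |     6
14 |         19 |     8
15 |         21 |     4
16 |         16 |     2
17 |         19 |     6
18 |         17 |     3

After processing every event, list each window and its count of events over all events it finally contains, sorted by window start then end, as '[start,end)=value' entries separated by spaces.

i=0 t=1 v=9: → [1,4); WM=−∞
i=1 t=2 v=8: → [1,5); WM=-1
i=2 t=9 v=6: → [9,12); WM=-1
i=3 t=11 v=4: → [9,14); WM=8
i=4 t=12 v=2: → [9,15); WM=8
i=5 t=12 v=5: → [9,15); WM=9
i=6 t=12 v=2: → [9,15); WM=9
i=7 t=5 v=4: → [5,8); WM=9
i=8 t=12 v=8: → [9,15); WM=9
i=9 t=13 v=1: → [9,16); WM=10
i=10 t=11 v=9: → [9,16); WM=10
i=11 t=13 v=9: → [9,16); WM=10
i=12 t=16 v=6: → [16,19); WM=10
i=13 t=18 v=6: → [16,21); WM=15
i=14 t=19 v=8: → [16,22); WM=15
i=15 t=21 v=4: → [16,24); WM=18
i=16 t=16 v=2: → [16,24); WM=18
i=17 t=19 v=6: → [16,24); WM=18
i=18 t=17 v=3: → [16,24); WM=18

[1,5)=2 [5,8)=1 [9,16)=9 [16,24)=7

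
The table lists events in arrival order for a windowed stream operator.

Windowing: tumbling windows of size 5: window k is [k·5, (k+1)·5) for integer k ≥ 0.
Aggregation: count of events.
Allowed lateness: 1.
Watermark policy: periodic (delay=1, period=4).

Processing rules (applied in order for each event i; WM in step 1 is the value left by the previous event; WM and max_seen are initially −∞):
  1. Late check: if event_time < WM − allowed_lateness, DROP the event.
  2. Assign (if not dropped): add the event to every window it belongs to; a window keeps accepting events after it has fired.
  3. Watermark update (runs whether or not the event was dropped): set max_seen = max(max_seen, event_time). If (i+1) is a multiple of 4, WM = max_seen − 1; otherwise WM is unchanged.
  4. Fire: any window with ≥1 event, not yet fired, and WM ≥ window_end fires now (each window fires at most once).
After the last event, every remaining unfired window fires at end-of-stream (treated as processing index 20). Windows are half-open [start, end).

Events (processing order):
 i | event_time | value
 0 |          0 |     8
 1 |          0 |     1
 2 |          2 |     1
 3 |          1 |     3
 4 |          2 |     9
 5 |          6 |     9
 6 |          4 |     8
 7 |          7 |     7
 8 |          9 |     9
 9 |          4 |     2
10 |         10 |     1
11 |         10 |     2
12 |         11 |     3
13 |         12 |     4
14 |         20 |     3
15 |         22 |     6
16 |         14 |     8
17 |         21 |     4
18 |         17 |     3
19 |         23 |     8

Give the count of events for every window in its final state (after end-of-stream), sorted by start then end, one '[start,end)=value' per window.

i=0 t=0 v=8: → [0,5); WM=−∞
i=1 t=0 v=1: → [0,5); WM=−∞
i=2 t=2 v=1: → [0,5); WM=−∞
i=3 t=1 v=3: → [0,5); WM=1
i=4 t=2 v=9: → [0,5); WM=1
i=5 t=6 v=9: → [5,10); WM=1
i=6 t=4 v=8: → [0,5); WM=1
i=7 t=7 v=7: → [5,10); WM=6; [0,5) fires=6
i=8 t=9 v=9: → [5,10); WM=6
i=9 t=4 v=2: DROP (t<6-1); WM=6
i=10 t=10 v=1: → [10,15); WM=6
i=11 t=10 v=2: → [10,15); WM=9
i=12 t=11 v=3: → [10,15); WM=9
i=13 t=12 v=4: → [10,15); WM=9
i=14 t=20 v=3: → [20,25); WM=9
i=15 t=22 v=6: → [20,25); WM=21; [5,10) fires=3 [10,15) fires=4
i=16 t=14 v=8: DROP (t<21-1); WM=21
i=17 t=21 v=4: → [20,25); WM=21
i=18 t=17 v=3: DROP (t<21-1); WM=21
i=19 t=23 v=8: → [20,25); WM=22

[0,5)=6 [5,10)=3 [10,15)=4 [20,25)=4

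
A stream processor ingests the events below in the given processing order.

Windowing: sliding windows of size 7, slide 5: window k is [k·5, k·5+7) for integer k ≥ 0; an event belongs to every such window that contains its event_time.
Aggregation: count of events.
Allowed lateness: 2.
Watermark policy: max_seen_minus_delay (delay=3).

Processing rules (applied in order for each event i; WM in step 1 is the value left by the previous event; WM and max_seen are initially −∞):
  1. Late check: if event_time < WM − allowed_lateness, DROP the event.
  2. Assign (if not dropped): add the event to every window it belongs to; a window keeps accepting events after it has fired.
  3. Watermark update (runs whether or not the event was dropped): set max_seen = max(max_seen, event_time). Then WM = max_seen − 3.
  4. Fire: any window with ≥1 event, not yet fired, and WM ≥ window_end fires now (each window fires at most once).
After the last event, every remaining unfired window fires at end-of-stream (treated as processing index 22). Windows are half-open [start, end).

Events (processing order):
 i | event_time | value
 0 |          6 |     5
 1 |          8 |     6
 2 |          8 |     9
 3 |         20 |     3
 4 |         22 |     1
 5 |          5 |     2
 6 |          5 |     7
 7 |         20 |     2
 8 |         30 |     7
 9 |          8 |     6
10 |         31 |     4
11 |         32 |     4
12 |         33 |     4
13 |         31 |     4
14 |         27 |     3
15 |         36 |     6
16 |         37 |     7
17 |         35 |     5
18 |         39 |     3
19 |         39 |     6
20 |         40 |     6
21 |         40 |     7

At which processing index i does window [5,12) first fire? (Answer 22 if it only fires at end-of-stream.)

i=0 t=6 v=5: → [5,12),[0,7); WM=3
i=1 t=8 v=6: → [5,12); WM=5
i=2 t=8 v=9: → [5,12); WM=5
i=3 t=20 v=3: → [20,27),[15,22); WM=17; [0,7) fires=1 [5,12) fires=3
i=4 t=22 v=1: → [20,27); WM=19
i=5 t=5 v=2: DROP (t<19-2); WM=19
i=6 t=5 v=7: DROP (t<19-2); WM=19
i=7 t=20 v=2: → [20,27),[15,22); WM=19
i=8 t=30 v=7: → [30,37),[25,32); WM=27; [15,22) fires=2 [20,27) fires=3
i=9 t=8 v=6: DROP (t<27-2); WM=27
i=10 t=31 v=4: → [30,37),[25,32); WM=28
i=11 t=32 v=4: → [30,37); WM=29
i=12 t=33 v=4: → [30,37); WM=30
i=13 t=31 v=4: → [30,37),[25,32); WM=30
i=14 t=27 v=3: DROP (t<30-2); WM=30
i=15 t=36 v=6: → [35,42),[30,37); WM=33; [25,32) fires=3
i=16 t=37 v=7: → [35,42); WM=34
i=17 t=35 v=5: → [35,42),[30,37); WM=34
i=18 t=39 v=3: → [35,42); WM=36
i=19 t=39 v=6: → [35,42); WM=36
i=20 t=40 v=6: → [40,47),[35,42); WM=37; [30,37) fires=7
i=21 t=40 v=7: → [40,47),[35,42); WM=37

3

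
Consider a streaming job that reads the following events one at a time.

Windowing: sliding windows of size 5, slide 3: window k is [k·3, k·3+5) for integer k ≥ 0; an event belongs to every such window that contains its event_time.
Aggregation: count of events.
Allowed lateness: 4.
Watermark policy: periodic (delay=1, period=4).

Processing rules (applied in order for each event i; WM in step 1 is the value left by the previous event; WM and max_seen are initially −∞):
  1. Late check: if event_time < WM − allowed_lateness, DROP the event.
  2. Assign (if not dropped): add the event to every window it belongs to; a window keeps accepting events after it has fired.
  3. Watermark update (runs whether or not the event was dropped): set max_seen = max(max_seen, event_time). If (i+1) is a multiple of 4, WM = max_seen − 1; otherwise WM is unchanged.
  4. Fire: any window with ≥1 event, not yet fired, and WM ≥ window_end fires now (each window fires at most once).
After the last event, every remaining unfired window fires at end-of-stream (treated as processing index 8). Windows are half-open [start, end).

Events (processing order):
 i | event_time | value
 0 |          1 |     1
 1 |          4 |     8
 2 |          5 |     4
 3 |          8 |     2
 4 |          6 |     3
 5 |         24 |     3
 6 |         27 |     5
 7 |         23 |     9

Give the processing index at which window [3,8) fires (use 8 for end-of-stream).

i=0 t=1 v=1: → [0,5); WM=−∞
i=1 t=4 v=8: → [3,8),[0,5); WM=−∞
i=2 t=5 v=4: → [3,8); WM=−∞
i=3 t=8 v=2: → [6,11); WM=7; [0,5) fires=2
i=4 t=6 v=3: → [6,11),[3,8); WM=7
i=5 t=24 v=3: → [24,29),[21,26); WM=7
i=6 t=27 v=5: → [27,32),[24,29); WM=7
i=7 t=23 v=9: → [21,26); WM=26; [3,8) fires=3 [6,11) fires=2 [21,26) fires=2

7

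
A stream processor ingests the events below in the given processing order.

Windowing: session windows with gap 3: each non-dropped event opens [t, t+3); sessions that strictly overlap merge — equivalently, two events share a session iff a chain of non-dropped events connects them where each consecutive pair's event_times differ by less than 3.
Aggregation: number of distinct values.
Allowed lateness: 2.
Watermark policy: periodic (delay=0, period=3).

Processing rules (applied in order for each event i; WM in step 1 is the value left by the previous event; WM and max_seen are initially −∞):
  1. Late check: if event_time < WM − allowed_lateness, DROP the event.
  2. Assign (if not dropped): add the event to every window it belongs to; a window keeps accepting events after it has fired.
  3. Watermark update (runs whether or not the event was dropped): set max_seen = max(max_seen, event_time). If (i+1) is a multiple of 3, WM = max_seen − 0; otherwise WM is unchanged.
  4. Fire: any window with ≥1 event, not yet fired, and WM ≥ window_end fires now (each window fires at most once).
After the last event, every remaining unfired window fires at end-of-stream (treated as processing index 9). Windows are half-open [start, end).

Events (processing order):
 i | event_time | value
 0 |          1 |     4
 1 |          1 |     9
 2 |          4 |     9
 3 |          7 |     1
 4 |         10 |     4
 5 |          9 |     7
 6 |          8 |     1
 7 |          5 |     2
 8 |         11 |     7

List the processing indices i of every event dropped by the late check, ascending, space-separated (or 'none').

7

i=0 t=1 v=4: → [1,4); WM=−∞
i=1 t=1 v=9: → [1,4); WM=−∞
i=2 t=4 v=9: → [4,7); WM=4
i=3 t=7 v=1: → [7,10); WM=4
i=4 t=10 v=4: → [10,13); WM=4
i=5 t=9 v=7: → [7,13); WM=10
i=6 t=8 v=1: → [7,13); WM=10
i=7 t=5 v=2: DROP (t<10-2); WM=10
i=8 t=11 v=7: → [7,14); WM=11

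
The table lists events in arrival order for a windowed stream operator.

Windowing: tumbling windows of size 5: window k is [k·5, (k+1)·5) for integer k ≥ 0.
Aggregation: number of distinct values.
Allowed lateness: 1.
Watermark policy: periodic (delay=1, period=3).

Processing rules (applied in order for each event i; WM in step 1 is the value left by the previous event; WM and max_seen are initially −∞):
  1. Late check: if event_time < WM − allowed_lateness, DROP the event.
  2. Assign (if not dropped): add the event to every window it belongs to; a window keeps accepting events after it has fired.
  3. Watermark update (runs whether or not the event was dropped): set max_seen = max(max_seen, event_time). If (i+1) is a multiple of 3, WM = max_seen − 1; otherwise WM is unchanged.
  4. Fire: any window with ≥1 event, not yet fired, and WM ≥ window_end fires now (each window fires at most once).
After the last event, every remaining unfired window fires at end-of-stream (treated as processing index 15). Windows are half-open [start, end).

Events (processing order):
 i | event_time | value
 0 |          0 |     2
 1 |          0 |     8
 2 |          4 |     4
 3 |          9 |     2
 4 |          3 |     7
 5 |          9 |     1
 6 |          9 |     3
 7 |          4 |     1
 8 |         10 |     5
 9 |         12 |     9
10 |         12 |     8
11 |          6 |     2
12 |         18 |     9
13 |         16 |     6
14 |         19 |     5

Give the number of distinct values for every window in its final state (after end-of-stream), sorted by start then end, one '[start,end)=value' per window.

i=0 t=0 v=2: → [0,5); WM=−∞
i=1 t=0 v=8: → [0,5); WM=−∞
i=2 t=4 v=4: → [0,5); WM=3
i=3 t=9 v=2: → [5,10); WM=3
i=4 t=3 v=7: → [0,5); WM=3
i=5 t=9 v=1: → [5,10); WM=8; [0,5) fires=4
i=6 t=9 v=3: → [5,10); WM=8
i=7 t=4 v=1: DROP (t<8-1); WM=8
i=8 t=10 v=5: → [10,15); WM=9
i=9 t=12 v=9: → [10,15); WM=9
i=10 t=12 v=8: → [10,15); WM=9
i=11 t=6 v=2: DROP (t<9-1); WM=11; [5,10) fires=3
i=12 t=18 v=9: → [15,20); WM=11
i=13 t=16 v=6: → [15,20); WM=11
i=14 t=19 v=5: → [15,20); WM=18; [10,15) fires=3

[0,5)=4 [5,10)=3 [10,15)=3 [15,20)=3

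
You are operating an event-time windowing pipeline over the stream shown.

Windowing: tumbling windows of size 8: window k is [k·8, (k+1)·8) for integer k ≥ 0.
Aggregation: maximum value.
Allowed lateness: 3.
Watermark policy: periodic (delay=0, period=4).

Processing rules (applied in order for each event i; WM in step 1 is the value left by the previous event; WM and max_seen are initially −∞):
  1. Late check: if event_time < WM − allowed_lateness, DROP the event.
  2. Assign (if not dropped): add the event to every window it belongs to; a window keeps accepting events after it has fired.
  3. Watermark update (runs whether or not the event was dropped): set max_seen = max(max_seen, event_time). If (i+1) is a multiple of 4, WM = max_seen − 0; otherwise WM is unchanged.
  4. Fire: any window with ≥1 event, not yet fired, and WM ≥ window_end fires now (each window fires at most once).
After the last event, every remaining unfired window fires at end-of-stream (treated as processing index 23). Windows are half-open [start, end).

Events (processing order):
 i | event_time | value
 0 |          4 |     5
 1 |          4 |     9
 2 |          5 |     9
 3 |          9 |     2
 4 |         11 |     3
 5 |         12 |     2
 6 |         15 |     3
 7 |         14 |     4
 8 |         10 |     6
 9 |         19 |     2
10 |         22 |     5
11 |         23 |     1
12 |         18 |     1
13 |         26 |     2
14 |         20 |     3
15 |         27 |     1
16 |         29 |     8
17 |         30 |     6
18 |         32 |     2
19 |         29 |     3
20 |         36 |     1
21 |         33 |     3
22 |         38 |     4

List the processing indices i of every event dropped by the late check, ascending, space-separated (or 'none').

i=0 t=4 v=5: → [0,8); WM=−∞
i=1 t=4 v=9: → [0,8); WM=−∞
i=2 t=5 v=9: → [0,8); WM=−∞
i=3 t=9 v=2: → [8,16); WM=9; [0,8) fires=9
i=4 t=11 v=3: → [8,16); WM=9
i=5 t=12 v=2: → [8,16); WM=9
i=6 t=15 v=3: → [8,16); WM=9
i=7 t=14 v=4: → [8,16); WM=15
i=8 t=10 v=6: DROP (t<15-3); WM=15
i=9 t=19 v=2: → [16,24); WM=15
i=10 t=22 v=5: → [16,24); WM=15
i=11 t=23 v=1: → [16,24); WM=23; [8,16) fires=4
i=12 t=18 v=1: DROP (t<23-3); WM=23
i=13 t=26 v=2: → [24,32); WM=23
i=14 t=20 v=3: → [16,24); WM=23
i=15 t=27 v=1: → [24,32); WM=27; [16,24) fires=5
i=16 t=29 v=8: → [24,32); WM=27
i=17 t=30 v=6: → [24,32); WM=27
i=18 t=32 v=2: → [32,40); WM=27
i=19 t=29 v=3: → [24,32); WM=32; [24,32) fires=8
i=20 t=36 v=1: → [32,40); WM=32
i=21 t=33 v=3: → [32,40); WM=32
i=22 t=38 v=4: → [32,40); WM=32

8 12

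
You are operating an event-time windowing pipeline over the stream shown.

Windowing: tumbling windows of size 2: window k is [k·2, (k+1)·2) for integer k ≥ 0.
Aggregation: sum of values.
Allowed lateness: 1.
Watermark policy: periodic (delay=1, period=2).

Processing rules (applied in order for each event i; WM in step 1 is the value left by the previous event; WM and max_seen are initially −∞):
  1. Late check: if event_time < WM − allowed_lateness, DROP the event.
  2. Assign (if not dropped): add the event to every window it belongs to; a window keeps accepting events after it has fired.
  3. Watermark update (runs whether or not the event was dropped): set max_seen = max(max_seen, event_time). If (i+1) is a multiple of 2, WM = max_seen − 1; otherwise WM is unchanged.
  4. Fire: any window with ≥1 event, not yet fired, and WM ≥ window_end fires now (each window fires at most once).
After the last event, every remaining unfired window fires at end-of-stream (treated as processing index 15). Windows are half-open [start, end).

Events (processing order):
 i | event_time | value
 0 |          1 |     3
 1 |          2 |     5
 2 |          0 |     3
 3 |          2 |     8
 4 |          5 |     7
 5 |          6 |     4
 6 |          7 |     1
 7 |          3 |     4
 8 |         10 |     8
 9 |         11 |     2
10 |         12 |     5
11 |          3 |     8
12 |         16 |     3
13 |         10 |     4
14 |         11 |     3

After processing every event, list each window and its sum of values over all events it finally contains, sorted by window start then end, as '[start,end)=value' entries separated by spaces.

i=0 t=1 v=3: → [0,2); WM=−∞
i=1 t=2 v=5: → [2,4); WM=1
i=2 t=0 v=3: → [0,2); WM=1
i=3 t=2 v=8: → [2,4); WM=1
i=4 t=5 v=7: → [4,6); WM=1
i=5 t=6 v=4: → [6,8); WM=5; [0,2) fires=6 [2,4) fires=13
i=6 t=7 v=1: → [6,8); WM=5
i=7 t=3 v=4: DROP (t<5-1); WM=6; [4,6) fires=7
i=8 t=10 v=8: → [10,12); WM=6
i=9 t=11 v=2: → [10,12); WM=10; [6,8) fires=5
i=10 t=12 v=5: → [12,14); WM=10
i=11 t=3 v=8: DROP (t<10-1); WM=11
i=12 t=16 v=3: → [16,18); WM=11
i=13 t=10 v=4: → [10,12); WM=15; [10,12) fires=14 [12,14) fires=5
i=14 t=11 v=3: DROP (t<15-1); WM=15

[0,2)=6 [2,4)=13 [4,6)=7 [6,8)=5 [10,12)=14 [12,14)=5 [16,18)=3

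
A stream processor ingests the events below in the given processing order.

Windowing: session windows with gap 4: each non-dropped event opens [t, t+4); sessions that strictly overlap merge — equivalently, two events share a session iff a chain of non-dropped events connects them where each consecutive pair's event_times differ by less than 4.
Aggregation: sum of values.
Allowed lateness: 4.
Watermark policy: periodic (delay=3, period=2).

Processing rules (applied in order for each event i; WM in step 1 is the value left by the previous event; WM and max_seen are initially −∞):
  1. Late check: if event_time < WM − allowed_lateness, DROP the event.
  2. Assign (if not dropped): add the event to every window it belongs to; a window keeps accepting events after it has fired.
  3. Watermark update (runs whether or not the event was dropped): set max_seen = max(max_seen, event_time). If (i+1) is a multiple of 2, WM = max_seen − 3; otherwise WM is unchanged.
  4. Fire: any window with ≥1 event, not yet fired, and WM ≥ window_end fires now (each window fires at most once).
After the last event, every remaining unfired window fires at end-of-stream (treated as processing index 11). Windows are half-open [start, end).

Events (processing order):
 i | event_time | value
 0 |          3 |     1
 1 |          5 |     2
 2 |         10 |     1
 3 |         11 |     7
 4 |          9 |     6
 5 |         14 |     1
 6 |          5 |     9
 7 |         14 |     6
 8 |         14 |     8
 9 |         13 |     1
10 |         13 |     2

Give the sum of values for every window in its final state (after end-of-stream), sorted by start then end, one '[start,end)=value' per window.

i=0 t=3 v=1: → [3,7); WM=−∞
i=1 t=5 v=2: → [3,9); WM=2
i=2 t=10 v=1: → [10,14); WM=2
i=3 t=11 v=7: → [10,15); WM=8
i=4 t=9 v=6: → [9,15); WM=8
i=5 t=14 v=1: → [9,18); WM=11
i=6 t=5 v=9: DROP (t<11-4); WM=11
i=7 t=14 v=6: → [9,18); WM=11
i=8 t=14 v=8: → [9,18); WM=11
i=9 t=13 v=1: → [9,18); WM=11
i=10 t=13 v=2: → [9,18); WM=11

[3,9)=3 [9,18)=32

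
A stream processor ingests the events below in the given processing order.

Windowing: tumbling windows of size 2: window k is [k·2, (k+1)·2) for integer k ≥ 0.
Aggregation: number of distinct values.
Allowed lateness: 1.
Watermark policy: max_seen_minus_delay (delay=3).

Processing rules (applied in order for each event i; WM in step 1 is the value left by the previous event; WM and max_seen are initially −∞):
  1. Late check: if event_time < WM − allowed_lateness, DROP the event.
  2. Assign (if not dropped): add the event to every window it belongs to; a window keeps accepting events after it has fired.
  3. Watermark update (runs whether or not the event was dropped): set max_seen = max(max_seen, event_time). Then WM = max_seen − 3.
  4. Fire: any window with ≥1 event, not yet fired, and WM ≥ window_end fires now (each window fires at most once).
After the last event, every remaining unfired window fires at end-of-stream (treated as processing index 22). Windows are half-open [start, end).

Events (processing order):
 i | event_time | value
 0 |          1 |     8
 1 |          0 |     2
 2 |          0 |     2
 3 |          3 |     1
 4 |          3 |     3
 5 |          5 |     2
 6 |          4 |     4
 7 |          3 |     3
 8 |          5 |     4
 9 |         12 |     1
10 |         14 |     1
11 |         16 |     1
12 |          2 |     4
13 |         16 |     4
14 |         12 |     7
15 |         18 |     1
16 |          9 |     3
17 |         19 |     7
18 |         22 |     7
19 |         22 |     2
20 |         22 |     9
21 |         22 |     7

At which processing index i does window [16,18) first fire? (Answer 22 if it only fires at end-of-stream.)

18

i=0 t=1 v=8: → [0,2); WM=-2
i=1 t=0 v=2: → [0,2); WM=-2
i=2 t=0 v=2: → [0,2); WM=-2
i=3 t=3 v=1: → [2,4); WM=0
i=4 t=3 v=3: → [2,4); WM=0
i=5 t=5 v=2: → [4,6); WM=2; [0,2) fires=2
i=6 t=4 v=4: → [4,6); WM=2
i=7 t=3 v=3: → [2,4); WM=2
i=8 t=5 v=4: → [4,6); WM=2
i=9 t=12 v=1: → [12,14); WM=9; [2,4) fires=2 [4,6) fires=2
i=10 t=14 v=1: → [14,16); WM=11
i=11 t=16 v=1: → [16,18); WM=13
i=12 t=2 v=4: DROP (t<13-1); WM=13
i=13 t=16 v=4: → [16,18); WM=13
i=14 t=12 v=7: → [12,14); WM=13
i=15 t=18 v=1: → [18,20); WM=15; [12,14) fires=2
i=16 t=9 v=3: DROP (t<15-1); WM=15
i=17 t=19 v=7: → [18,20); WM=16; [14,16) fires=1
i=18 t=22 v=7: → [22,24); WM=19; [16,18) fires=2
i=19 t=22 v=2: → [22,24); WM=19
i=20 t=22 v=9: → [22,24); WM=19
i=21 t=22 v=7: → [22,24); WM=19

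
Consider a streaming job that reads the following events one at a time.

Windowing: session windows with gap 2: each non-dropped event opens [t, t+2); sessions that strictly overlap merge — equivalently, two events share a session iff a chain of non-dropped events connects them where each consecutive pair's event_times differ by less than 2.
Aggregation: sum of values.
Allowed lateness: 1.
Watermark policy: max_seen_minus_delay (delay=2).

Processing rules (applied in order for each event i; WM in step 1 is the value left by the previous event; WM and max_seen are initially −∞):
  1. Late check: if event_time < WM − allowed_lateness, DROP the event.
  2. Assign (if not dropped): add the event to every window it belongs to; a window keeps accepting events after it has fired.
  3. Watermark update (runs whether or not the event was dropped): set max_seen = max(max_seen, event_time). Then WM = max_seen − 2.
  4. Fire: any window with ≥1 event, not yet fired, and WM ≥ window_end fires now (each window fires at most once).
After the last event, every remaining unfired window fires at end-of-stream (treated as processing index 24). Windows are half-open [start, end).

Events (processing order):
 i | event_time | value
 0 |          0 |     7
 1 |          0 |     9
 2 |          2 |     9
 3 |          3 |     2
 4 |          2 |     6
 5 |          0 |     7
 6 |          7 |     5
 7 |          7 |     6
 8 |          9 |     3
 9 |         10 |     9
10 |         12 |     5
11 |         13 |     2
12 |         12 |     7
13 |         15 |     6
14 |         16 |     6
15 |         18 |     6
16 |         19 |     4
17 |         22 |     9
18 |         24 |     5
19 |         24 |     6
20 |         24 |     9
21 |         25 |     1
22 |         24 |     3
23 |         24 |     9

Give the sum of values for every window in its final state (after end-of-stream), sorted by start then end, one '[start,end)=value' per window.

i=0 t=0 v=7: → [0,2); WM=-2
i=1 t=0 v=9: → [0,2); WM=-2
i=2 t=2 v=9: → [2,4); WM=0
i=3 t=3 v=2: → [2,5); WM=1
i=4 t=2 v=6: → [2,5); WM=1
i=5 t=0 v=7: → [0,2); WM=1
i=6 t=7 v=5: → [7,9); WM=5
i=7 t=7 v=6: → [7,9); WM=5
i=8 t=9 v=3: → [9,11); WM=7
i=9 t=10 v=9: → [9,12); WM=8
i=10 t=12 v=5: → [12,14); WM=10
i=11 t=13 v=2: → [12,15); WM=11
i=12 t=12 v=7: → [12,15); WM=11
i=13 t=15 v=6: → [15,17); WM=13
i=14 t=16 v=6: → [15,18); WM=14
i=15 t=18 v=6: → [18,20); WM=16
i=16 t=19 v=4: → [18,21); WM=17
i=17 t=22 v=9: → [22,24); WM=20
i=18 t=24 v=5: → [24,26); WM=22
i=19 t=24 v=6: → [24,26); WM=22
i=20 t=24 v=9: → [24,26); WM=22
i=21 t=25 v=1: → [24,27); WM=23
i=22 t=24 v=3: → [24,27); WM=23
i=23 t=24 v=9: → [24,27); WM=23

[0,2)=23 [2,5)=17 [7,9)=11 [9,12)=12 [12,15)=14 [15,18)=12 [18,21)=10 [22,24)=9 [24,27)=33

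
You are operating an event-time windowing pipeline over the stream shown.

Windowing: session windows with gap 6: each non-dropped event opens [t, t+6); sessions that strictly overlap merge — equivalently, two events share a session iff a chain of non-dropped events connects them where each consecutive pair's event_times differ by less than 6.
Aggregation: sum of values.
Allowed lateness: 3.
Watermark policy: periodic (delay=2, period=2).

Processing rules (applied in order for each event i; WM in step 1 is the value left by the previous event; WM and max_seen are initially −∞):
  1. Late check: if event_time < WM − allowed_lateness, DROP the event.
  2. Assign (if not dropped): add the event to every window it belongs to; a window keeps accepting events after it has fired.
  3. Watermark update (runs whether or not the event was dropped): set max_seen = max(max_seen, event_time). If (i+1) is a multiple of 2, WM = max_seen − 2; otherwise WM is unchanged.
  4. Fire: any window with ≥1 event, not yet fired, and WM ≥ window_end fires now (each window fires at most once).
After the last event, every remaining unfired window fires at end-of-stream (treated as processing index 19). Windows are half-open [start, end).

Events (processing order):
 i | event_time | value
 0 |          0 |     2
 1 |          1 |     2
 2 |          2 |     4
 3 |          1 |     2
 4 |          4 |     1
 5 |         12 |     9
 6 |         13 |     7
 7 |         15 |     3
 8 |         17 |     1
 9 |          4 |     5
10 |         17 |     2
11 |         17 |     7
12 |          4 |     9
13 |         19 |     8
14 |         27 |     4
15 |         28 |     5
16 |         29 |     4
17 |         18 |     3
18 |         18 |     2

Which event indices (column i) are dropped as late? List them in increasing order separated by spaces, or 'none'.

i=0 t=0 v=2: → [0,6); WM=−∞
i=1 t=1 v=2: → [0,7); WM=-1
i=2 t=2 v=4: → [0,8); WM=-1
i=3 t=1 v=2: → [0,8); WM=0
i=4 t=4 v=1: → [0,10); WM=0
i=5 t=12 v=9: → [12,18); WM=10
i=6 t=13 v=7: → [12,19); WM=10
i=7 t=15 v=3: → [12,21); WM=13
i=8 t=17 v=1: → [12,23); WM=13
i=9 t=4 v=5: DROP (t<13-3); WM=15
i=10 t=17 v=2: → [12,23); WM=15
i=11 t=17 v=7: → [12,23); WM=15
i=12 t=4 v=9: DROP (t<15-3); WM=15
i=13 t=19 v=8: → [12,25); WM=17
i=14 t=27 v=4: → [27,33); WM=17
i=15 t=28 v=5: → [27,34); WM=26
i=16 t=29 v=4: → [27,35); WM=26
i=17 t=18 v=3: DROP (t<26-3); WM=27
i=18 t=18 v=2: DROP (t<27-3); WM=27

9 12 17 18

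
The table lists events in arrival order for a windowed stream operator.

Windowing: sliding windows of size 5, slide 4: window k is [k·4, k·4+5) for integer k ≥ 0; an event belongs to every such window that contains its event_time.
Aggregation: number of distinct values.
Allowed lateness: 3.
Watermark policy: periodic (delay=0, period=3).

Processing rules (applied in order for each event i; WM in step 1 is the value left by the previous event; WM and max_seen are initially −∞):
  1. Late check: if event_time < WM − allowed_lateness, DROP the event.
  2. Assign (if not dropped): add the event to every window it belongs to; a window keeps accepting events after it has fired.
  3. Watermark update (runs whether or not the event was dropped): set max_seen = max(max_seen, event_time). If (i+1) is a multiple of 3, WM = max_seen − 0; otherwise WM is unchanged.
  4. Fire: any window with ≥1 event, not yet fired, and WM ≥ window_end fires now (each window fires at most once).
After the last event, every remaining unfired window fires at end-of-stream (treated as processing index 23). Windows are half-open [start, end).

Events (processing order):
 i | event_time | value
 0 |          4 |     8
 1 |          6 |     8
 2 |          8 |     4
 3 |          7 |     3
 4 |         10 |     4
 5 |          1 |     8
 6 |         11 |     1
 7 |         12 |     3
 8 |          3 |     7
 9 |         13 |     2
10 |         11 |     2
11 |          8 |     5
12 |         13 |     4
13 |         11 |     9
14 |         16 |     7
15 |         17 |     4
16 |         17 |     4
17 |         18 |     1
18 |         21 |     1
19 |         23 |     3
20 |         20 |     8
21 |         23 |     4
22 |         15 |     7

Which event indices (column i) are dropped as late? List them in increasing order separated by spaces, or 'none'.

5 8 11 22

i=0 t=4 v=8: → [4,9),[0,5); WM=−∞
i=1 t=6 v=8: → [4,9); WM=−∞
i=2 t=8 v=4: → [8,13),[4,9); WM=8; [0,5) fires=1
i=3 t=7 v=3: → [4,9); WM=8
i=4 t=10 v=4: → [8,13); WM=8
i=5 t=1 v=8: DROP (t<8-3); WM=10; [4,9) fires=3
i=6 t=11 v=1: → [8,13); WM=10
i=7 t=12 v=3: → [12,17),[8,13); WM=10
i=8 t=3 v=7: DROP (t<10-3); WM=12
i=9 t=13 v=2: → [12,17); WM=12
i=10 t=11 v=2: → [8,13); WM=12
i=11 t=8 v=5: DROP (t<12-3); WM=13; [8,13) fires=4
i=12 t=13 v=4: → [12,17); WM=13
i=13 t=11 v=9: → [8,13); WM=13
i=14 t=16 v=7: → [16,21),[12,17); WM=16
i=15 t=17 v=4: → [16,21); WM=16
i=16 t=17 v=4: → [16,21); WM=16
i=17 t=18 v=1: → [16,21); WM=18; [12,17) fires=4
i=18 t=21 v=1: → [20,25); WM=18
i=19 t=23 v=3: → [20,25); WM=18
i=20 t=20 v=8: → [20,25),[16,21); WM=23; [16,21) fires=4
i=21 t=23 v=4: → [20,25); WM=23
i=22 t=15 v=7: DROP (t<23-3); WM=23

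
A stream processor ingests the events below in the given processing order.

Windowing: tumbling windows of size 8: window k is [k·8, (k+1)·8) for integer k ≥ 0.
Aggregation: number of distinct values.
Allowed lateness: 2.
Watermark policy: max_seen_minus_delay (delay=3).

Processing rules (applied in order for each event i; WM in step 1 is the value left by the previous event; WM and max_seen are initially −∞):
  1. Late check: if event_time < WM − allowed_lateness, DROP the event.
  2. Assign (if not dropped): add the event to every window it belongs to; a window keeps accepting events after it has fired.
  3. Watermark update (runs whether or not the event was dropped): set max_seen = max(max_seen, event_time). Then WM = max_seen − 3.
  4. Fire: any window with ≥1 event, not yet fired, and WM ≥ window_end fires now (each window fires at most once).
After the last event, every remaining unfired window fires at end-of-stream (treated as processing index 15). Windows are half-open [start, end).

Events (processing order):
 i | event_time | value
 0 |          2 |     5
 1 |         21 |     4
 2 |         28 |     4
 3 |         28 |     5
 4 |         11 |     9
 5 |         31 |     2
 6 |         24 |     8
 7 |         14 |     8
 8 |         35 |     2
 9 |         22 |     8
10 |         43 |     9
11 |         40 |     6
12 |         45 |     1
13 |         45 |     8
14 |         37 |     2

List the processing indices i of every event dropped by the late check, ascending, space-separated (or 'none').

4 6 7 9 14

i=0 t=2 v=5: → [0,8); WM=-1
i=1 t=21 v=4: → [16,24); WM=18; [0,8) fires=1
i=2 t=28 v=4: → [24,32); WM=25; [16,24) fires=1
i=3 t=28 v=5: → [24,32); WM=25
i=4 t=11 v=9: DROP (t<25-2); WM=25
i=5 t=31 v=2: → [24,32); WM=28
i=6 t=24 v=8: DROP (t<28-2); WM=28
i=7 t=14 v=8: DROP (t<28-2); WM=28
i=8 t=35 v=2: → [32,40); WM=32; [24,32) fires=3
i=9 t=22 v=8: DROP (t<32-2); WM=32
i=10 t=43 v=9: → [40,48); WM=40; [32,40) fires=1
i=11 t=40 v=6: → [40,48); WM=40
i=12 t=45 v=1: → [40,48); WM=42
i=13 t=45 v=8: → [40,48); WM=42
i=14 t=37 v=2: DROP (t<42-2); WM=42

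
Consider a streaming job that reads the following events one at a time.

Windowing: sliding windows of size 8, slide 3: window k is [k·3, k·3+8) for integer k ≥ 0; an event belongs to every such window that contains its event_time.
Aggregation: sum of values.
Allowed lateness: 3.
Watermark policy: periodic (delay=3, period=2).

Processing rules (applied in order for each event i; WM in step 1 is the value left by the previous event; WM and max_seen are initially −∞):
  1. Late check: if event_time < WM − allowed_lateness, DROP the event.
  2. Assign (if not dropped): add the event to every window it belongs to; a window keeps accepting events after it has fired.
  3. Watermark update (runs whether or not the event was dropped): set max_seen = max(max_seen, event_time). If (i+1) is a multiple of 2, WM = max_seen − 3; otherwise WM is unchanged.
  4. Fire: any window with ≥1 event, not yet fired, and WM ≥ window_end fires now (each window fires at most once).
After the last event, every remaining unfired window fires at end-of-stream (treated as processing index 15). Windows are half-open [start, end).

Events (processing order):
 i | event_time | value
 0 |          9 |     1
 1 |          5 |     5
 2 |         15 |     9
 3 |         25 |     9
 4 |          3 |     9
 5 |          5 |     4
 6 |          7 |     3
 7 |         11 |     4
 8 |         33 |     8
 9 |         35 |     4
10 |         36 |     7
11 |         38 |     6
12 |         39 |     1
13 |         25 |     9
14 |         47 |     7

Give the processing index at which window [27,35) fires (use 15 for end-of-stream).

11

i=0 t=9 v=1: → [9,17),[6,14),[3,11); WM=−∞
i=1 t=5 v=5: → [3,11),[0,8); WM=6
i=2 t=15 v=9: → [15,23),[12,20),[9,17); WM=6
i=3 t=25 v=9: → [24,32),[21,29),[18,26); WM=22; [0,8) fires=5 [3,11) fires=6 [6,14) fires=1 [9,17) fires=10 [12,20) fires=9
i=4 t=3 v=9: DROP (t<22-3); WM=22
i=5 t=5 v=4: DROP (t<22-3); WM=22
i=6 t=7 v=3: DROP (t<22-3); WM=22
i=7 t=11 v=4: DROP (t<22-3); WM=22
i=8 t=33 v=8: → [33,41),[30,38),[27,35); WM=22
i=9 t=35 v=4: → [33,41),[30,38); WM=32; [15,23) fires=9 [18,26) fires=9 [21,29) fires=9 [24,32) fires=9
i=10 t=36 v=7: → [36,44),[33,41),[30,38); WM=32
i=11 t=38 v=6: → [36,44),[33,41); WM=35; [27,35) fires=8
i=12 t=39 v=1: → [39,47),[36,44),[33,41); WM=35
i=13 t=25 v=9: DROP (t<35-3); WM=36
i=14 t=47 v=7: → [45,53),[42,50); WM=36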